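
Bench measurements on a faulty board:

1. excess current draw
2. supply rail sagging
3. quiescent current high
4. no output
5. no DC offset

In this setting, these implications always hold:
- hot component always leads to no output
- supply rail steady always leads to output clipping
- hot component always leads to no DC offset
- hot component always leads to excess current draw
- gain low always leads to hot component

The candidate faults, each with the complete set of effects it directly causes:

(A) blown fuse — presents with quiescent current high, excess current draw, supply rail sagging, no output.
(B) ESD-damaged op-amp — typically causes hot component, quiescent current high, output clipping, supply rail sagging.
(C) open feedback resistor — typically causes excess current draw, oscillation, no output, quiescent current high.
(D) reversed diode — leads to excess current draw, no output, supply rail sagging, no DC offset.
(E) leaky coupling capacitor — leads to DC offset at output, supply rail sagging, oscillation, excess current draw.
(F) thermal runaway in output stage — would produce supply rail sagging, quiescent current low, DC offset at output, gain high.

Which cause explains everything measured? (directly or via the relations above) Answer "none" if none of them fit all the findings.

B

Testing each hypothesis:
(A) blown fuse — excess current draw yes; supply rail sagging yes; quiescent current high yes; no output yes; no DC offset NO
(B) ESD-damaged op-amp — excess current draw yes (through hot component → excess current draw); supply rail sagging yes; quiescent current high yes; no output yes (through hot component → no output); no DC offset yes (through hot component → no DC offset)
(C) open feedback resistor — excess current draw yes; supply rail sagging NO; quiescent current high yes; no output yes; no DC offset NO
(D) reversed diode — excess current draw yes; supply rail sagging yes; quiescent current high NO; no output yes; no DC offset yes
(E) leaky coupling capacitor — excess current draw yes; supply rail sagging yes; quiescent current high NO; no output NO; no DC offset NO
(F) thermal runaway in output stage — fails on excess current draw, quiescent current high, no output, no DC offset (predicts quiescent current low, not quiescent current high; predicts DC offset at output, not no DC offset)
(B) is the only candidate with no mismatches.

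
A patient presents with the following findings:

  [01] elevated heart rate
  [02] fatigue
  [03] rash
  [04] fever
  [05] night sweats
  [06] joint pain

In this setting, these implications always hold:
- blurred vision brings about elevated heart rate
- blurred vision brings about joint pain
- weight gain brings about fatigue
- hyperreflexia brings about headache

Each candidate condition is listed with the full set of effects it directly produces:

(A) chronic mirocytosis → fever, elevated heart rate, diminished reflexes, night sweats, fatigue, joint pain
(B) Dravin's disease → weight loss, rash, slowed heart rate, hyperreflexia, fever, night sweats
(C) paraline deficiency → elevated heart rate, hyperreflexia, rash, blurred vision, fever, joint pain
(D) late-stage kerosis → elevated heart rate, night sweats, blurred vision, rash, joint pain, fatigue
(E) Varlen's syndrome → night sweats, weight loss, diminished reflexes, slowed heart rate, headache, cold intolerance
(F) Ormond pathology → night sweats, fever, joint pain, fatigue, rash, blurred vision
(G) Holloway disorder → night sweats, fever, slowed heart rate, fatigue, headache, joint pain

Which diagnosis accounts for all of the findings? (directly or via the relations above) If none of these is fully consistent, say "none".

Per-candidate check:
(A) chronic mirocytosis — elevated heart rate yes; fatigue yes; rash NO; fever yes; night sweats yes; joint pain yes
(B) Dravin's disease — fails on elevated heart rate, fatigue, joint pain (predicts slowed heart rate, not elevated heart rate)
(C) paraline deficiency — does not account for fatigue, night sweats
(D) late-stage kerosis — elevated heart rate yes; fatigue yes; rash yes; fever NO; night sweats yes; joint pain yes
(E) Varlen's syndrome — fails on elevated heart rate, fatigue, rash, fever, joint pain (predicts slowed heart rate, not elevated heart rate)
(F) Ormond pathology — accounts for every observation (elevated heart rate through blurred vision → elevated heart rate)
(G) Holloway disorder — fails on elevated heart rate, rash (predicts slowed heart rate, not elevated heart rate)
(F) is the only candidate with no mismatches.

F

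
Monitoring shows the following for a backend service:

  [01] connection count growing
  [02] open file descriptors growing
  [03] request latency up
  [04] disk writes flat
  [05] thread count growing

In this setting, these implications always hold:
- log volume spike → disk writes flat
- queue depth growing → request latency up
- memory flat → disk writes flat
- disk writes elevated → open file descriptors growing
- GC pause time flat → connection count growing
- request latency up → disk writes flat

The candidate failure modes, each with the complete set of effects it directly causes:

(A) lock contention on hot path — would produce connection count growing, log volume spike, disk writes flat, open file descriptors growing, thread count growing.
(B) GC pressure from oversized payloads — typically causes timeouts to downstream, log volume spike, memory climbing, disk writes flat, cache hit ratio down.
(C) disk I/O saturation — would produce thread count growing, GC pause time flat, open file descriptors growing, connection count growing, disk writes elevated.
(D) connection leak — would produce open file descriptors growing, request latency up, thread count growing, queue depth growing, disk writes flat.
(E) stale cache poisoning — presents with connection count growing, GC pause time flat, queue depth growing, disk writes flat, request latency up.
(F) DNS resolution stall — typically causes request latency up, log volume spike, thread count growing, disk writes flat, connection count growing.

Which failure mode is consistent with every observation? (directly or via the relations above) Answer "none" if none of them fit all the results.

Checking each candidate against the observations:
(A) lock contention on hot path — connection count growing +; open file descriptors growing +; request latency up -; disk writes flat +; thread count growing +
(B) GC pressure from oversized payloads — connection count growing -; open file descriptors growing -; request latency up -; disk writes flat +; thread count growing -
(C) disk I/O saturation — connection count growing +; open file descriptors growing +; request latency up -; disk writes flat -; thread count growing +
(D) connection leak — does not account for connection count growing
(E) stale cache poisoning — connection count growing +; open file descriptors growing -; request latency up +; disk writes flat +; thread count growing -
(F) DNS resolution stall — connection count growing +; open file descriptors growing -; request latency up +; disk writes flat +; thread count growing +
None of the listed candidates fits everything.

none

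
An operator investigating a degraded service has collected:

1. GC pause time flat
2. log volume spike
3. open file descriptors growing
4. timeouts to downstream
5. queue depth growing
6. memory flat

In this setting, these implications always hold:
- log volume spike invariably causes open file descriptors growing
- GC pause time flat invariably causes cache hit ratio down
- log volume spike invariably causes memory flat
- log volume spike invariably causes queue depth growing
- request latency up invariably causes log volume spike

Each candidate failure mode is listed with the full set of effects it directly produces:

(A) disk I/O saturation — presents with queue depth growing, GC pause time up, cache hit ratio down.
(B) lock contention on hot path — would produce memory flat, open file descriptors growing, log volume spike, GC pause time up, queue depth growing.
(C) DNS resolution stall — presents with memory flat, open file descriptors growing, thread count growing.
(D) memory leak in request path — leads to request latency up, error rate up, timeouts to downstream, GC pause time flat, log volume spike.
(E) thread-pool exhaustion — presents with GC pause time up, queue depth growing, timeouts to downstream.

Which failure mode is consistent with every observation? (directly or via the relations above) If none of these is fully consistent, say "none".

Checking each candidate against the observations:
(A) disk I/O saturation — fails on GC pause time flat, log volume spike, open file descriptors growing, timeouts to downstream, memory flat (predicts GC pause time up, not GC pause time flat)
(B) lock contention on hot path — GC pause time flat NO; log volume spike yes; open file descriptors growing yes; timeouts to downstream NO; queue depth growing yes; memory flat yes
(C) DNS resolution stall — GC pause time flat NO; log volume spike NO; open file descriptors growing yes; timeouts to downstream NO; queue depth growing NO; memory flat yes
(D) memory leak in request path — GC pause time flat yes; log volume spike yes; open file descriptors growing yes (through log volume spike → open file descriptors growing); timeouts to downstream yes; queue depth growing yes (through log volume spike → queue depth growing); memory flat yes (through log volume spike → memory flat)
(E) thread-pool exhaustion — GC pause time flat NO; log volume spike NO; open file descriptors growing NO; timeouts to downstream yes; queue depth growing yes; memory flat NO
(D) alone accounts for all the evidence.

D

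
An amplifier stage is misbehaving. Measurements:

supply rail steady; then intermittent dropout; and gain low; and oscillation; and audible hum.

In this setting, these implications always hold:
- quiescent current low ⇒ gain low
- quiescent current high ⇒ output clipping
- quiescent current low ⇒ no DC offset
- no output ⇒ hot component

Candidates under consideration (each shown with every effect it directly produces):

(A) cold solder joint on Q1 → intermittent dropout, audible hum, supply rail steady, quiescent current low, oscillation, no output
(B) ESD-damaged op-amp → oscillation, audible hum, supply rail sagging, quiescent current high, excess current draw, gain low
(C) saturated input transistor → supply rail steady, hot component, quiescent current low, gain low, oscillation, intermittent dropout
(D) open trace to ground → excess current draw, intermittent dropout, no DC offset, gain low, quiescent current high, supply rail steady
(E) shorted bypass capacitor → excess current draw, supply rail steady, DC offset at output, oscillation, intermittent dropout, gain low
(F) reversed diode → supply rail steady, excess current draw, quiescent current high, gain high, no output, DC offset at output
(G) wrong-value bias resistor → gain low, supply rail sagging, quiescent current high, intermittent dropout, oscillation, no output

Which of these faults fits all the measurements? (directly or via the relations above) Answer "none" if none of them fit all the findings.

Per-candidate check:
(A) cold solder joint on Q1 — supply rail steady ✓; intermittent dropout ✓; gain low ✓ (through quiescent current low → gain low); oscillation ✓; audible hum ✓
(B) ESD-damaged op-amp — supply rail steady ✗; intermittent dropout ✗; gain low ✓; oscillation ✓; audible hum ✓
(C) saturated input transistor — does not account for audible hum
(D) open trace to ground — does not account for oscillation, audible hum
(E) shorted bypass capacitor — supply rail steady ✓; intermittent dropout ✓; gain low ✓; oscillation ✓; audible hum ✗
(F) reversed diode — supply rail steady ✓; intermittent dropout ✗; gain low ✗; oscillation ✗; audible hum ✗
(G) wrong-value bias resistor — fails on supply rail steady, audible hum (predicts supply rail sagging, not supply rail steady)
(A) alone accounts for all the evidence.

A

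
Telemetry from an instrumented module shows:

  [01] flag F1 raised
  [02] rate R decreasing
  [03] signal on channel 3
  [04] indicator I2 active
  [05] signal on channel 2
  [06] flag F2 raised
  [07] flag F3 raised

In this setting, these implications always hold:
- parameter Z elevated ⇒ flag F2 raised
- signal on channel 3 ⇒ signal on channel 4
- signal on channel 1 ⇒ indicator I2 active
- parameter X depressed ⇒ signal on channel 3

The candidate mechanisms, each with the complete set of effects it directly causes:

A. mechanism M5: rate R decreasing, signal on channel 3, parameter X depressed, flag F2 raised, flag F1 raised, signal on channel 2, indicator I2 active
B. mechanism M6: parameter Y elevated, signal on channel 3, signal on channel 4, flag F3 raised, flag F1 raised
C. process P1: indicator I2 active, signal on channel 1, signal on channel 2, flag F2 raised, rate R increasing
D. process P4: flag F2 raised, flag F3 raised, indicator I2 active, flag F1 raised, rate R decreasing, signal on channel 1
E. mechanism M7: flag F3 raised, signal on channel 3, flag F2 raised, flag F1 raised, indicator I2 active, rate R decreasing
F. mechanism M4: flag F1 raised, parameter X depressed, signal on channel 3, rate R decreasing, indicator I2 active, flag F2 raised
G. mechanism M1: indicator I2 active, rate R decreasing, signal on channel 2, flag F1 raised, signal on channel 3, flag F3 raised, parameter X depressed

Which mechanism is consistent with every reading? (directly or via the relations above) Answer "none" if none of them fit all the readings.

none

Testing each hypothesis:
(A) mechanism M5 — flag F1 raised yes; rate R decreasing yes; signal on channel 3 yes; indicator I2 active yes; signal on channel 2 yes; flag F2 raised yes; flag F3 raised NO
(B) mechanism M6 — does not account for rate R decreasing, indicator I2 active, signal on channel 2, flag F2 raised
(C) process P1 — fails on flag F1 raised, rate R decreasing, signal on channel 3, flag F3 raised (predicts rate R increasing, not rate R decreasing)
(D) process P4 — flag F1 raised yes; rate R decreasing yes; signal on channel 3 NO; indicator I2 active yes; signal on channel 2 NO; flag F2 raised yes; flag F3 raised yes
(E) mechanism M7 — does not account for signal on channel 2
(F) mechanism M4 — does not account for signal on channel 2, flag F3 raised
(G) mechanism M1 — does not account for flag F2 raised
None of the listed candidates fits everything.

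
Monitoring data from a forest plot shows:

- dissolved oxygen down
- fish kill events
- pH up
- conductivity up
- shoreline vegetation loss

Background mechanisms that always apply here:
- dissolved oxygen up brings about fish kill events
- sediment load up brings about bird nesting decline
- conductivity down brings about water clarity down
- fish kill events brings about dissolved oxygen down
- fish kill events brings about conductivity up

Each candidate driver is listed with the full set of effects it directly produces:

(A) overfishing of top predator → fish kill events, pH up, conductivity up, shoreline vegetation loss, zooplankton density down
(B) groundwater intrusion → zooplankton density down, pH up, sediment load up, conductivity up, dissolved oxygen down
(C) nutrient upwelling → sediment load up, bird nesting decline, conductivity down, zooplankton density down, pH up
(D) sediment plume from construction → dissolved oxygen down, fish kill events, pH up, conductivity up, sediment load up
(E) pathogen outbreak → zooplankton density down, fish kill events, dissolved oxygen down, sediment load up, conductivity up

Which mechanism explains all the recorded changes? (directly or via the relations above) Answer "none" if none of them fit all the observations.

For each candidate, compare predicted effects to what was observed:
(A) overfishing of top predator — accounts for every observation (dissolved oxygen down by fish kill events → dissolved oxygen down)
(B) groundwater intrusion — dissolved oxygen down +; fish kill events -; pH up +; conductivity up +; shoreline vegetation loss -
(C) nutrient upwelling — dissolved oxygen down -; fish kill events -; pH up +; conductivity up -; shoreline vegetation loss -
(D) sediment plume from construction — dissolved oxygen down +; fish kill events +; pH up +; conductivity up +; shoreline vegetation loss -
(E) pathogen outbreak — does not account for pH up, shoreline vegetation loss
Only (A) is consistent with every observation.

A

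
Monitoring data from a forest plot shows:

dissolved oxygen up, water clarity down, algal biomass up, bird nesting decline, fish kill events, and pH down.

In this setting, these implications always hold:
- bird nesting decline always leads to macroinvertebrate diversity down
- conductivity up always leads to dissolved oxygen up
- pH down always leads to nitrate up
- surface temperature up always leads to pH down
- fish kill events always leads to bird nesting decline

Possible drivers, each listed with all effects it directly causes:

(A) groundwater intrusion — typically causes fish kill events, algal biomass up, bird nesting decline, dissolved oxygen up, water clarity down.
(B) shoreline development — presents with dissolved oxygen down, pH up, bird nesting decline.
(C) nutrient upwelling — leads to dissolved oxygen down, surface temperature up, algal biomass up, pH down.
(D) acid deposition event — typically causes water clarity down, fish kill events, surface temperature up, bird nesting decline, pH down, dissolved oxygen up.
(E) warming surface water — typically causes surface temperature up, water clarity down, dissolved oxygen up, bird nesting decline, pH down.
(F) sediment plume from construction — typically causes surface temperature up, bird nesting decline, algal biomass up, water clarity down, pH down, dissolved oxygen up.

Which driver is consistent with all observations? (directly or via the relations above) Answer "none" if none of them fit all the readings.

none

Per-candidate check:
(A) groundwater intrusion — does not account for pH down
(B) shoreline development — fails on dissolved oxygen up, water clarity down, algal biomass up, fish kill events, pH down (predicts dissolved oxygen down, not dissolved oxygen up; predicts pH up, not pH down)
(C) nutrient upwelling — dissolved oxygen up ✗; water clarity down ✗; algal biomass up ✓; bird nesting decline ✗; fish kill events ✗; pH down ✓
(D) acid deposition event — dissolved oxygen up ✓; water clarity down ✓; algal biomass up ✗; bird nesting decline ✓; fish kill events ✓; pH down ✓
(E) warming surface water — does not account for algal biomass up, fish kill events
(F) sediment plume from construction — dissolved oxygen up ✓; water clarity down ✓; algal biomass up ✓; bird nesting decline ✓; fish kill events ✗; pH down ✓
No candidate is consistent with all observations.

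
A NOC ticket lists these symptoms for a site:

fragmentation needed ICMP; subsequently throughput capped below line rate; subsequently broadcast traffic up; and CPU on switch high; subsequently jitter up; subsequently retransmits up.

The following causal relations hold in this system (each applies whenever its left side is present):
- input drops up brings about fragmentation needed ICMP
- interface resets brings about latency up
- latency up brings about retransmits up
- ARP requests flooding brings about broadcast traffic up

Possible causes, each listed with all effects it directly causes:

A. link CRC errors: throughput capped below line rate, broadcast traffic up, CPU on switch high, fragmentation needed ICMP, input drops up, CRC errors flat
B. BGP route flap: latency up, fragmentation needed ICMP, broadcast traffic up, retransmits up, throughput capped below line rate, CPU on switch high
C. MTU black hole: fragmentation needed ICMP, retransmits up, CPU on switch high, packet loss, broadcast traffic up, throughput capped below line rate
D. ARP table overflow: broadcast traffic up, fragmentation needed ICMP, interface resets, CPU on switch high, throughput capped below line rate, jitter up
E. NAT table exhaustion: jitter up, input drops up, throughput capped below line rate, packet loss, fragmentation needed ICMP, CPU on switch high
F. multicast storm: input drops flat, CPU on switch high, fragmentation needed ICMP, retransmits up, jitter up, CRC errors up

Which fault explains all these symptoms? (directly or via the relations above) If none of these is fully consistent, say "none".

D

Checking each candidate against the observations:
(A) link CRC errors — does not account for jitter up, retransmits up
(B) BGP route flap — fragmentation needed ICMP match; throughput capped below line rate match; broadcast traffic up match; CPU on switch high match; jitter up miss; retransmits up match
(C) MTU black hole — does not account for jitter up
(D) ARP table overflow — accounts for every observation (retransmits up through interface resets → latency up → retransmits up)
(E) NAT table exhaustion — does not account for broadcast traffic up, retransmits up
(F) multicast storm — fragmentation needed ICMP match; throughput capped below line rate miss; broadcast traffic up miss; CPU on switch high match; jitter up match; retransmits up match
Only (D) is consistent with every observation.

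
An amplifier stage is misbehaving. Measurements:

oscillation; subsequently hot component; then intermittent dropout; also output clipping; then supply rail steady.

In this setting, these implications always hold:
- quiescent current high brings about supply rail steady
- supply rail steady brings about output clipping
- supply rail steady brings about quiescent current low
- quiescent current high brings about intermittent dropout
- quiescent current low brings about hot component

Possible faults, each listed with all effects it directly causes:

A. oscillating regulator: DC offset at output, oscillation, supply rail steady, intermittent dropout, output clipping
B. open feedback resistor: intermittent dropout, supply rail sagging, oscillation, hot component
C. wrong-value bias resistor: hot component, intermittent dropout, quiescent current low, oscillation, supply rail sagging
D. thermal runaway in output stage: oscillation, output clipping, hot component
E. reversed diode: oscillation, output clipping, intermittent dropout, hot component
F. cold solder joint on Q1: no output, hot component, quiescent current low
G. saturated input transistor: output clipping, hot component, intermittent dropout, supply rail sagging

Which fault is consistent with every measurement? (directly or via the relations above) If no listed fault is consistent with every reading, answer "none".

Per-candidate check:
(A) oscillating regulator — accounts for every observation (hot component by supply rail steady → quiescent current low → hot component)
(B) open feedback resistor — oscillation match; hot component match; intermittent dropout match; output clipping miss; supply rail steady miss
(C) wrong-value bias resistor — oscillation match; hot component match; intermittent dropout match; output clipping miss; supply rail steady miss
(D) thermal runaway in output stage — oscillation match; hot component match; intermittent dropout miss; output clipping match; supply rail steady miss
(E) reversed diode — does not account for supply rail steady
(F) cold solder joint on Q1 — does not account for oscillation, intermittent dropout, output clipping, supply rail steady
(G) saturated input transistor — oscillation miss; hot component match; intermittent dropout match; output clipping match; supply rail steady miss
(A) is the only candidate with no mismatches.

A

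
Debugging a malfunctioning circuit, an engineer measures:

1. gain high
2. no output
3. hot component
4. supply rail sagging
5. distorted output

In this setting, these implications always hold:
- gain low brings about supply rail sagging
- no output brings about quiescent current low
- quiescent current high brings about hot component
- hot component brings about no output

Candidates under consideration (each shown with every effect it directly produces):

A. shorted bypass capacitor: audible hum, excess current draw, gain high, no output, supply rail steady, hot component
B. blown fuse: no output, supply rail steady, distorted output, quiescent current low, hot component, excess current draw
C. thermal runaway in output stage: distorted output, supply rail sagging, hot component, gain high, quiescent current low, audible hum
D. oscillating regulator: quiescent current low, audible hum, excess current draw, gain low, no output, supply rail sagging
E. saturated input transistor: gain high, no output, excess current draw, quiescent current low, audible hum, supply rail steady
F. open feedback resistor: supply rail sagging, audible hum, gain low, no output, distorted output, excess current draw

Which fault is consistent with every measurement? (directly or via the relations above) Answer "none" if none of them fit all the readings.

Checking each candidate against the observations:
(A) shorted bypass capacitor — fails on supply rail sagging, distorted output (predicts supply rail steady, not supply rail sagging)
(B) blown fuse — fails on gain high, supply rail sagging (predicts supply rail steady, not supply rail sagging)
(C) thermal runaway in output stage — accounts for every observation (no output by hot component → no output)
(D) oscillating regulator — fails on gain high, hot component, distorted output (predicts gain low, not gain high)
(E) saturated input transistor — gain high match; no output match; hot component miss; supply rail sagging miss; distorted output miss
(F) open feedback resistor — fails on gain high, hot component (predicts gain low, not gain high)
(C) is the only candidate with no mismatches.

C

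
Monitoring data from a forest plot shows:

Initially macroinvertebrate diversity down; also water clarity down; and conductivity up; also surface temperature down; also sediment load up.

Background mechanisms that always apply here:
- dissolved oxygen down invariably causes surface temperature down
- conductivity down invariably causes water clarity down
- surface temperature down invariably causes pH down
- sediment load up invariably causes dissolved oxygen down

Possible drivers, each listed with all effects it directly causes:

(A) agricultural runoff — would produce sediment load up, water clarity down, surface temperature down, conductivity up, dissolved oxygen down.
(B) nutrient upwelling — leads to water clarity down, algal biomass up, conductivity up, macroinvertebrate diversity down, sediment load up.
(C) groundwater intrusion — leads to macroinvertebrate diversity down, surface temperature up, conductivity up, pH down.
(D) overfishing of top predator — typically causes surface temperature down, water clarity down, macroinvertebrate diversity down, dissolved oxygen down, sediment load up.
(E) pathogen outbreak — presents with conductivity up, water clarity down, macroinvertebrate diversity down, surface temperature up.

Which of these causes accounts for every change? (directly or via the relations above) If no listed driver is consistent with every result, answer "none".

B

Testing each hypothesis:
(A) agricultural runoff — macroinvertebrate diversity down miss; water clarity down match; conductivity up match; surface temperature down match; sediment load up match
(B) nutrient upwelling — macroinvertebrate diversity down match; water clarity down match; conductivity up match; surface temperature down match (by sediment load up → dissolved oxygen down → surface temperature down); sediment load up match
(C) groundwater intrusion — macroinvertebrate diversity down match; water clarity down miss; conductivity up match; surface temperature down miss; sediment load up miss
(D) overfishing of top predator — macroinvertebrate diversity down match; water clarity down match; conductivity up miss; surface temperature down match; sediment load up match
(E) pathogen outbreak — fails on surface temperature down, sediment load up (predicts surface temperature up, not surface temperature down)
(B) alone accounts for all the evidence.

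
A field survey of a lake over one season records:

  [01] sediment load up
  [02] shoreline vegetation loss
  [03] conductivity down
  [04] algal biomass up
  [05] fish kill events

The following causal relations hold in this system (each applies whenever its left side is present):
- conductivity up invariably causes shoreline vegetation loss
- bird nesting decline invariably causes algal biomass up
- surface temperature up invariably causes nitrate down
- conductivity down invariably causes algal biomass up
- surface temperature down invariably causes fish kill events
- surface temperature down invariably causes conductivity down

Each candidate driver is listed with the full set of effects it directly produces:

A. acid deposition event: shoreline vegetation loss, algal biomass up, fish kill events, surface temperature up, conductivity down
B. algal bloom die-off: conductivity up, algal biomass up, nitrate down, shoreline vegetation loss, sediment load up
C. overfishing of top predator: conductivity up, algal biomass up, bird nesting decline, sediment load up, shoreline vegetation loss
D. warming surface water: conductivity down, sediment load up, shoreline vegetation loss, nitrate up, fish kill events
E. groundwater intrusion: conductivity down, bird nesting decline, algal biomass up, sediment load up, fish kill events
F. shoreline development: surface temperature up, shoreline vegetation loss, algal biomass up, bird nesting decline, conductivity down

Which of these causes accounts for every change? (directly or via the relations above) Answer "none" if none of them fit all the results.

D

Testing each hypothesis:
(A) acid deposition event — does not account for sediment load up
(B) algal bloom die-off — fails on conductivity down, fish kill events (predicts conductivity up, not conductivity down)
(C) overfishing of top predator — sediment load up yes; shoreline vegetation loss yes; conductivity down NO; algal biomass up yes; fish kill events NO
(D) warming surface water — sediment load up yes; shoreline vegetation loss yes; conductivity down yes; algal biomass up yes (by conductivity down → algal biomass up); fish kill events yes
(E) groundwater intrusion — sediment load up yes; shoreline vegetation loss NO; conductivity down yes; algal biomass up yes; fish kill events yes
(F) shoreline development — does not account for sediment load up, fish kill events
(D) alone accounts for all the evidence.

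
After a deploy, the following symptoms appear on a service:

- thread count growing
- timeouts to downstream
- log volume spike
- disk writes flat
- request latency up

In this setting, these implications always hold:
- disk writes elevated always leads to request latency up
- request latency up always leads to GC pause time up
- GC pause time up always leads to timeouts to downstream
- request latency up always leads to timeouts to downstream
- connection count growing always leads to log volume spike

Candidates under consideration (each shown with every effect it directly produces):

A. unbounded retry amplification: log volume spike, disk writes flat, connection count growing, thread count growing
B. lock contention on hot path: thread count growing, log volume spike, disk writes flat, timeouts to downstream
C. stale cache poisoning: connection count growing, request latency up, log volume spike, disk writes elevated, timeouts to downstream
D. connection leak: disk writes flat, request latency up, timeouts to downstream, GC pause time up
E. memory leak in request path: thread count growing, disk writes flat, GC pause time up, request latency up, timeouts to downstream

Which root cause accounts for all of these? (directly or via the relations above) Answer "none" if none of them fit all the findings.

none

Checking each candidate against the observations:
(A) unbounded retry amplification — does not account for timeouts to downstream, request latency up
(B) lock contention on hot path — thread count growing +; timeouts to downstream +; log volume spike +; disk writes flat +; request latency up -
(C) stale cache poisoning — fails on thread count growing, disk writes flat (predicts disk writes elevated, not disk writes flat)
(D) connection leak — does not account for thread count growing, log volume spike
(E) memory leak in request path — thread count growing +; timeouts to downstream +; log volume spike -; disk writes flat +; request latency up +
None of the listed candidates fits everything.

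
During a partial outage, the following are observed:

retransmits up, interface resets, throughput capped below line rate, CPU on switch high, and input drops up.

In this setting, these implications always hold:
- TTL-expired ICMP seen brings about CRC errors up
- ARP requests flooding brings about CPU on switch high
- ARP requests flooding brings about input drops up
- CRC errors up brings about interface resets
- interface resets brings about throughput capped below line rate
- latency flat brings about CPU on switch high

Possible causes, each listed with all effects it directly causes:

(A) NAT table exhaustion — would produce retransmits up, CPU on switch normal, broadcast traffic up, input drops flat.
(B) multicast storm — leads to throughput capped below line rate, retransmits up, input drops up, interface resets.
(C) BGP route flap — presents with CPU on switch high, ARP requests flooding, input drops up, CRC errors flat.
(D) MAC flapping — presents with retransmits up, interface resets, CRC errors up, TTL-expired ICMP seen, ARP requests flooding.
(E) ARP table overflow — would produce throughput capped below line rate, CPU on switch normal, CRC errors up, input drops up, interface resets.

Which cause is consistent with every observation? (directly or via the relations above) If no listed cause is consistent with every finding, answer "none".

For each candidate, compare predicted effects to what was observed:
(A) NAT table exhaustion — retransmits up match; interface resets miss; throughput capped below line rate miss; CPU on switch high miss; input drops up miss
(B) multicast storm — does not account for CPU on switch high
(C) BGP route flap — does not account for retransmits up, interface resets, throughput capped below line rate
(D) MAC flapping — retransmits up match; interface resets match; throughput capped below line rate match (through interface resets → throughput capped below line rate); CPU on switch high match (through ARP requests flooding → CPU on switch high); input drops up match (through ARP requests flooding → input drops up)
(E) ARP table overflow — fails on retransmits up, CPU on switch high (predicts CPU on switch normal, not CPU on switch high)
Only (D) is consistent with every observation.

D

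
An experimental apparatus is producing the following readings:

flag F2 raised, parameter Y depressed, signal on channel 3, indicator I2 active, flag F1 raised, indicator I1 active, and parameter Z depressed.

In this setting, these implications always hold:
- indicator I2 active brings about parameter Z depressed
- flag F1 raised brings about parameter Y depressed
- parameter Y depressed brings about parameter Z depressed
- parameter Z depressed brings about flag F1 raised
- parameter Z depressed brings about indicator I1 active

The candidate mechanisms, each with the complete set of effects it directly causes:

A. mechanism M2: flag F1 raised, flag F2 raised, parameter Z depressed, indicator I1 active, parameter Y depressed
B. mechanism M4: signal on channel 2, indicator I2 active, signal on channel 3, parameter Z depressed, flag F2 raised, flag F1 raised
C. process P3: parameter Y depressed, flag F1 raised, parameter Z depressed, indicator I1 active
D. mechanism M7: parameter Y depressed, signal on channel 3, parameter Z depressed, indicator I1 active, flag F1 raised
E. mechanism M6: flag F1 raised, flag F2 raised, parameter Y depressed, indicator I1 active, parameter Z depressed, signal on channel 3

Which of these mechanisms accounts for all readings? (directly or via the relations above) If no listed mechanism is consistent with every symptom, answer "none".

Per-candidate check:
(A) mechanism M2 — flag F2 raised ✓; parameter Y depressed ✓; signal on channel 3 ✗; indicator I2 active ✗; flag F1 raised ✓; indicator I1 active ✓; parameter Z depressed ✓
(B) mechanism M4 — accounts for every observation (parameter Y depressed through flag F1 raised → parameter Y depressed)
(C) process P3 — flag F2 raised ✗; parameter Y depressed ✓; signal on channel 3 ✗; indicator I2 active ✗; flag F1 raised ✓; indicator I1 active ✓; parameter Z depressed ✓
(D) mechanism M7 — flag F2 raised ✗; parameter Y depressed ✓; signal on channel 3 ✓; indicator I2 active ✗; flag F1 raised ✓; indicator I1 active ✓; parameter Z depressed ✓
(E) mechanism M6 — does not account for indicator I2 active
(B) alone accounts for all the evidence.

B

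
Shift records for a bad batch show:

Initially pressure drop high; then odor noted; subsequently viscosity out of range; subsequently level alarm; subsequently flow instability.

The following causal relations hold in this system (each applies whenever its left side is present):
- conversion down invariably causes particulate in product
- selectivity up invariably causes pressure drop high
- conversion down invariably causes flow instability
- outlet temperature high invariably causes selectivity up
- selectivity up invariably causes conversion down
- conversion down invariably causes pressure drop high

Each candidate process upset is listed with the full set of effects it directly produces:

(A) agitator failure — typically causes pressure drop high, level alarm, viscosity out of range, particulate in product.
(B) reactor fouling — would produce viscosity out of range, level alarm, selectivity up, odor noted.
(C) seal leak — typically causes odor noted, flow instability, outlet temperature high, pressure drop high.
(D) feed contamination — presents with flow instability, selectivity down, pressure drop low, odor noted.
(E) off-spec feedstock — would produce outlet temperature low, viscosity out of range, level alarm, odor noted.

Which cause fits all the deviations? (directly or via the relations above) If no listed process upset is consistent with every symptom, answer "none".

Checking each candidate against the observations:
(A) agitator failure — pressure drop high match; odor noted miss; viscosity out of range match; level alarm match; flow instability miss
(B) reactor fouling — pressure drop high match (through selectivity up → pressure drop high); odor noted match; viscosity out of range match; level alarm match; flow instability match (through selectivity up → conversion down → flow instability)
(C) seal leak — pressure drop high match; odor noted match; viscosity out of range miss; level alarm miss; flow instability match
(D) feed contamination — fails on pressure drop high, viscosity out of range, level alarm (predicts pressure drop low, not pressure drop high)
(E) off-spec feedstock — pressure drop high miss; odor noted match; viscosity out of range match; level alarm match; flow instability miss
Only (B) is consistent with every observation.

B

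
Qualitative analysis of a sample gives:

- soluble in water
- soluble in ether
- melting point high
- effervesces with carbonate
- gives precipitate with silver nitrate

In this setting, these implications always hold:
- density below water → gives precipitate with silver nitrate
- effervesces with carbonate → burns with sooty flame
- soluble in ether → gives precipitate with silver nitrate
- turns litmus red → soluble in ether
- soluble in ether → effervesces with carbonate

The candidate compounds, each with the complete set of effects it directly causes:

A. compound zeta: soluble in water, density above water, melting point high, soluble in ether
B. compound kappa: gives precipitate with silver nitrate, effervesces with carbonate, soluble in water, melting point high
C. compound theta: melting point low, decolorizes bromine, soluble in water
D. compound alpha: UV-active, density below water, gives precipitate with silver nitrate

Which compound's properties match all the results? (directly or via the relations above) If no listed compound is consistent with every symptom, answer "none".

A

Testing each hypothesis:
(A) compound zeta — accounts for every observation (effervesces with carbonate by soluble in ether → effervesces with carbonate)
(B) compound kappa — does not account for soluble in ether
(C) compound theta — soluble in water +; soluble in ether -; melting point high -; effervesces with carbonate -; gives precipitate with silver nitrate -
(D) compound alpha — does not account for soluble in water, soluble in ether, melting point high, effervesces with carbonate
(A) alone accounts for all the evidence.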